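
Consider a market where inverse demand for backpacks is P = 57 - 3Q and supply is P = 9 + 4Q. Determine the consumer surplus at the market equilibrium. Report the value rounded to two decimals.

Setting demand equal to supply, 48 = 7Q, so Q* = 6.8571 and P* = 36.4286.
The demand choke price is 57, so CS = (1/2)(Q*)(57 - P*) = (1/2)(6.8571)(20.5714) = 70.5306.

70.53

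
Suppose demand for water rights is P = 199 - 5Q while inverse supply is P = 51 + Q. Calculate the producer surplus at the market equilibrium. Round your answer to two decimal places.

304.22

Set 199 - 5Q = 51 + Q, which gives 148 = 6Q, so Q* = 24.6667 and P* = 199 - 5(24.6667) = 75.6667.
Producer surplus is the triangle above supply below P*: (1/2)(24.6667)(75.6667 - 51) = (1/2)(24.6667)(24.6667) = 304.2222.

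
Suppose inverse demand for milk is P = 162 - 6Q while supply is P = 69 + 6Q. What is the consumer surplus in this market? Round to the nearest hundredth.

180.19

Equilibrium: 162 - 6Q = 69 + 6Q, so Q* = 7.75 and P* = 115.5.
The demand choke price is 162, so CS = (1/2)(Q*)(162 - P*) = (1/2)(7.75)(46.5) = 180.1875.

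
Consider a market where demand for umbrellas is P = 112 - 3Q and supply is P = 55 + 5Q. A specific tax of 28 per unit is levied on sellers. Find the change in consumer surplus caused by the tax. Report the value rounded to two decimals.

Without the tax, 112 - 3Q = 55 + 5Q so Q* = 7.125 and P* = 90.625.
With the tax, sellers need 28 more per unit: 112 - 3Q = 55 + 5Q + 28, so Q_t = 3.625. Buyers pay P_b = 101.125; sellers receive P_s = P_b - 28 = 73.125.
CS falls from (1/2)(7.125)(21.375) = 76.1484 to (1/2)(3.625)(10.875) = 19.7109, a change of -56.4375.

-56.44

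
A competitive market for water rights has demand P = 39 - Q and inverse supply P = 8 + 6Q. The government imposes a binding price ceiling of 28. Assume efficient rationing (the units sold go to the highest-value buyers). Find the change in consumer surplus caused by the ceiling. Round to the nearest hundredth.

Without the control, 39 - Q = 8 + 6Q so Q* = 4.4286 and P* = 34.5714.
At the ceiling price 28, quantity supplied is (28 - 8)/6 = 3.3333; supply is the short side, so Q = 3.3333 trades at P = 28.
CS goes from (1/2)(4.4286)(4.4286) = 9.8061 to 31.1111 (computed as (39 - 28)(3.3333) - (1/2)(1)(3.3333)^2), a change of 21.305.

21.30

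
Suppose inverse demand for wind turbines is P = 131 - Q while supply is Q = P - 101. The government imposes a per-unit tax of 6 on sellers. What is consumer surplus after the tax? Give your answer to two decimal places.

Rewriting supply in inverse form: P = 101 + Q.
Pre-tax equilibrium: 131 - Q = 101 + Q gives Q* = 15, P* = 116.
A tax on sellers shifts supply up by 6: 131 - Q = 101 + Q + 6, so Q_t = 12. Buyers pay P_b = 119; sellers receive P_s = P_b - 6 = 113.
Consumer surplus is the triangle under demand above P_b: (1/2)(12)(131 - 119) = 72.

72.00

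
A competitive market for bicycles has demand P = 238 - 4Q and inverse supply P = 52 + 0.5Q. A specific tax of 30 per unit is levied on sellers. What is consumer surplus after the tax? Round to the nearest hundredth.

Without the tax, 238 - 4Q = 52 + 0.5Q so Q* = 41.3333 and P* = 72.6667.
A tax on sellers shifts supply up by 30: 238 - 4Q = 52 + 0.5Q + 30, so Q_t = 34.6667. Buyers pay P_b = 99.3333; sellers receive P_s = P_b - 30 = 69.3333.
Consumer surplus is the triangle under demand above P_b: (1/2)(34.6667)(238 - 99.3333) = 2403.5556.

2403.56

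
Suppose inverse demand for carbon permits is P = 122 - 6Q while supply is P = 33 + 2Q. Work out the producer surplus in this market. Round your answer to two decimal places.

123.77

Set 122 - 6Q = 33 + 2Q, which gives 89 = 8Q, so Q* = 11.125 and P* = 122 - 6(11.125) = 55.25.
PS is the area between P* and the supply curve from 0 to Q*: (1/2)(11.125)(22.25) = 123.7656.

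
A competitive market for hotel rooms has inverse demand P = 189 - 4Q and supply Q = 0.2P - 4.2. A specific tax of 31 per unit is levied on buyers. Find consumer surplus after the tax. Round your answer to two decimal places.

463.43

Rewriting supply in inverse form: P = 21 + 5Q.
Pre-tax equilibrium: 189 - 4Q = 21 + 5Q gives Q* = 18.6667, P* = 114.3333.
With the tax, buyers' net willingness to pay falls by 31: (189 - 31) - 4Q = 21 + 5Q, so Q_t = 15.2222. Buyers pay P_b = 128.1111; sellers receive P_s = P_b - 31 = 97.1111.
CS = (1/2)(Q_t)(189 - P_b) = (1/2)(15.2222)(60.8889) = 463.4321.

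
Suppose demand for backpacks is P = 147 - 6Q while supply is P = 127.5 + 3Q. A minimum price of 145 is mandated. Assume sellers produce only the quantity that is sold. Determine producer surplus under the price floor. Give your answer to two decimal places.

Free-market equilibrium: 147 - 6Q = 127.5 + 3Q gives Q* = 2.1667, P* = 134.
At the floor price 145, quantity demanded is (147 - 145)/6 = 0.3333; demand is the short side, so Q = 0.3333 trades at P = 145.
The supply price at Q = 0.3333 is 128.5. PS is the trapezoid between 145 and supply over [0, 0.3333]: (1/2)[(145 - 127.5) + (145 - 128.5)](0.3333) = 5.6667.

5.67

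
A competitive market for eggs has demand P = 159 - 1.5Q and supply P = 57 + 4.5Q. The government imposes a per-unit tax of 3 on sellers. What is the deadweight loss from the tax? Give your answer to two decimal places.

0.75

Without the tax, 159 - 1.5Q = 57 + 4.5Q so Q* = 17 and P* = 133.5.
A tax on sellers shifts supply up by 3: 159 - 1.5Q = 57 + 4.5Q + 3, so Q_t = 16.5. Buyers pay P_b = 134.25; sellers receive P_s = P_b - 3 = 131.25.
The welfare triangle lost has base Q* - Q_t = 0.5 and height t = 3, so DWL = (1/2)(0.5)(3) = 0.75.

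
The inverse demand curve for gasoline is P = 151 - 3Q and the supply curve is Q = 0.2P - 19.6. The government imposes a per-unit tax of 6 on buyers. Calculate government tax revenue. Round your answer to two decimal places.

35.25

Rewriting supply in inverse form: P = 98 + 5Q.
Pre-tax equilibrium: 151 - 3Q = 98 + 5Q gives Q* = 6.625, P* = 131.125.
A tax on buyers shifts demand down by 6: (151 - 6) - 3Q = 98 + 5Q, so Q_t = 5.875. Buyers pay P_b = 133.375; sellers receive P_s = P_b - 6 = 127.375.
Revenue is the tax times quantity traded: 6 x 5.875 = 35.25.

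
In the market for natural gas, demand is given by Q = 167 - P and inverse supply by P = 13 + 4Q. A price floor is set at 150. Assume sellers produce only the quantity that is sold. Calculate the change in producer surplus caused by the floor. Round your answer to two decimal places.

-146.28

Rewriting demand in inverse form: P = 167 - Q.
Free-market equilibrium: 167 - Q = 13 + 4Q gives Q* = 30.8, P* = 136.2.
At P = 150, buyers demand (167 - 150)/1 = 17 while sellers would supply more, so the quantity traded is 17 at price 150.
PS goes from (1/2)(30.8)(123.2) = 1897.28 to 1751 (computed as (150 - 13)(17) - (1/2)(4)(17)^2), a change of -146.28.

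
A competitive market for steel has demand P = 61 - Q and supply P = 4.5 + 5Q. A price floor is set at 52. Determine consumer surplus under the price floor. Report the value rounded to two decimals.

40.50

Without the control, 61 - Q = 4.5 + 5Q so Q* = 9.4167 and P* = 51.5833.
At P = 52, buyers demand (61 - 52)/1 = 9 while sellers would supply more, so the quantity traded is 9 at price 52.
CS is the triangle under demand above 52: (1/2)(9)(61 - 52) = 40.5.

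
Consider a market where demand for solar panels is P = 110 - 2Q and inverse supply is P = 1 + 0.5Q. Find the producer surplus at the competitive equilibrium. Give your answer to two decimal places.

Setting demand equal to supply, 109 = 2.5Q, so Q* = 43.6 and P* = 22.8.
Producer surplus is the triangle above supply below P*: (1/2)(43.6)(22.8 - 1) = (1/2)(43.6)(21.8) = 475.24.

475.24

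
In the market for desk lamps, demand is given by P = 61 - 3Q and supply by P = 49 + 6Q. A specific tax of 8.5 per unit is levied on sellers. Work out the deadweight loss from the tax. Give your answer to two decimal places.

Without the tax, 61 - 3Q = 49 + 6Q so Q* = 1.3333 and P* = 57.
A tax on sellers shifts supply up by 8.5: 61 - 3Q = 49 + 6Q + 8.5, so Q_t = 0.3889. Buyers pay P_b = 59.8333; sellers receive P_s = P_b - 8.5 = 51.3333.
The welfare triangle lost has base Q* - Q_t = 0.9444 and height t = 8.5, so DWL = (1/2)(0.9444)(8.5) = 4.0139.

4.01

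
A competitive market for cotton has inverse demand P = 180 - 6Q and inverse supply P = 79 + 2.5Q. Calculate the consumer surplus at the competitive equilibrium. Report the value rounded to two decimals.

Set 180 - 6Q = 79 + 2.5Q, which gives 101 = 8.5Q, so Q* = 11.8824 and P* = 180 - 6(11.8824) = 108.7059.
The demand choke price is 180, so CS = (1/2)(Q*)(180 - P*) = (1/2)(11.8824)(71.2941) = 423.5709.

423.57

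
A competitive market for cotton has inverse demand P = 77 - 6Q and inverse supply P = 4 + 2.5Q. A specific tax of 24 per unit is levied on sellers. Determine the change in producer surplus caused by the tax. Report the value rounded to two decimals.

Pre-tax equilibrium: 77 - 6Q = 4 + 2.5Q gives Q* = 8.5882, P* = 25.4706.
A tax on sellers shifts supply up by 24: 77 - 6Q = 4 + 2.5Q + 24, so Q_t = 5.7647. Buyers pay P_b = 42.4118; sellers receive P_s = P_b - 24 = 18.4118.
Producers lose the trapezoid between P_s and P* out to Q_t plus the triangle from Q_t to Q*: change in PS = 41.5398 - 92.1972 = -50.6574.

-50.66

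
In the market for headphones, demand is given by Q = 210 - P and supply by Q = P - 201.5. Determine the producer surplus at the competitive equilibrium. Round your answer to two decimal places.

Rewriting demand in inverse form: P = 210 - Q.
Rewriting supply in inverse form: P = 201.5 + Q.
Setting demand equal to supply, 8.5 = 2Q, so Q* = 4.25 and P* = 205.75.
PS is the area between P* and the supply curve from 0 to Q*: (1/2)(4.25)(4.25) = 9.0312.

9.03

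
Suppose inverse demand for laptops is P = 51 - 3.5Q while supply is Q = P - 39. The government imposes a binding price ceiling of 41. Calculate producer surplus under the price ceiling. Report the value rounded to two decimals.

2.00

Rewriting supply in inverse form: P = 39 + Q.
Free-market equilibrium: 51 - 3.5Q = 39 + Q gives Q* = 2.6667, P* = 41.6667.
At the ceiling price 41, quantity supplied is (41 - 39)/1 = 2; supply is the short side, so Q = 2 trades at P = 41.
PS is the triangle above supply below 41: (1/2)(2)(41 - 39) = 2.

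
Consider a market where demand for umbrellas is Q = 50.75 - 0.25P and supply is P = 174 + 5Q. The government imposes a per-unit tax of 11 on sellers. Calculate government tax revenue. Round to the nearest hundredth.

22.00

Rewriting demand in inverse form: P = 203 - 4Q.
Pre-tax equilibrium: 203 - 4Q = 174 + 5Q gives Q* = 3.2222, P* = 190.1111.
A tax on sellers shifts supply up by 11: 203 - 4Q = 174 + 5Q + 11, so Q_t = 2. Buyers pay P_b = 195; sellers receive P_s = P_b - 11 = 184.
Revenue is the tax times quantity traded: 11 x 2 = 22.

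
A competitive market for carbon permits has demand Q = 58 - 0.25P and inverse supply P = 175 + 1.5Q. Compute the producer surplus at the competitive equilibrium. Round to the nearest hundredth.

80.55

Rewriting demand in inverse form: P = 232 - 4Q.
Setting demand equal to supply, 57 = 5.5Q, so Q* = 10.3636 and P* = 190.5455.
Producer surplus is the triangle above supply below P*: (1/2)(10.3636)(190.5455 - 175) = (1/2)(10.3636)(15.5455) = 80.5537.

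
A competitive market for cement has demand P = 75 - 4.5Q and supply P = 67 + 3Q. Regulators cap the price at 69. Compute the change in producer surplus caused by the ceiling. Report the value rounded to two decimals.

-1.04

Free-market equilibrium: 75 - 4.5Q = 67 + 3Q gives Q* = 1.0667, P* = 70.2.
At P = 69, sellers supply (69 - 67)/3 = 0.6667 while buyers want more, so the quantity traded is 0.6667 at price 69.
PS goes from (1/2)(1.0667)(3.2) = 1.7067 to 0.6667 (computed as (69 - 67)(0.6667) - (1/2)(3)(0.6667)^2), a change of -1.04.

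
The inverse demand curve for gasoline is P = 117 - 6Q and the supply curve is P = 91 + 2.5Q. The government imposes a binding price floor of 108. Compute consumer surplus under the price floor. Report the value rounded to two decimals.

Free-market equilibrium: 117 - 6Q = 91 + 2.5Q gives Q* = 3.0588, P* = 98.6471.
At P = 108, buyers demand (117 - 108)/6 = 1.5 while sellers would supply more, so the quantity traded is 1.5 at price 108.
CS is the triangle under demand above 108: (1/2)(1.5)(117 - 108) = 6.75.

6.75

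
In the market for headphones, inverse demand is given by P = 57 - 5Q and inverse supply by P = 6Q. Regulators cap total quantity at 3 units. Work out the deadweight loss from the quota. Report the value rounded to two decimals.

26.18

Unrestricted equilibrium: Q* = (57 - 0)/(5 + 6) = 5.1818.
At Q = 3 the demand price is 57 - 5(3) = 42 and the supply price is 0 + 6(3) = 18.
Deadweight loss is the triangle between the curves from 3 to 5.1818: (1/2)(42 - 18)(5.1818 - 3) = 26.1818.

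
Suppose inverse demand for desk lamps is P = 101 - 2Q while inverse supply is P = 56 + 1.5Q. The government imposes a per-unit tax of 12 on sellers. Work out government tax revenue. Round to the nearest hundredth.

113.14

Without the tax, 101 - 2Q = 56 + 1.5Q so Q* = 12.8571 and P* = 75.2857.
With the tax, sellers need 12 more per unit: 101 - 2Q = 56 + 1.5Q + 12, so Q_t = 9.4286. Buyers pay P_b = 82.1429; sellers receive P_s = P_b - 12 = 70.1429.
Revenue is the tax times quantity traded: 12 x 9.4286 = 113.1429.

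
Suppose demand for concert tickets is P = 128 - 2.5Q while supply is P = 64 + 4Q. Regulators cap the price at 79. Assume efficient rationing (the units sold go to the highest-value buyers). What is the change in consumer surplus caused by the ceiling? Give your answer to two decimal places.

44.99

Free-market equilibrium: 128 - 2.5Q = 64 + 4Q gives Q* = 9.8462, P* = 103.3846.
At P = 79, sellers supply (79 - 64)/4 = 3.75 while buyers want more, so the quantity traded is 3.75 at price 79.
CS goes from (1/2)(9.8462)(24.6154) = 121.1834 to 166.1719 (computed as (128 - 79)(3.75) - (1/2)(2.5)(3.75)^2), a change of 44.9884.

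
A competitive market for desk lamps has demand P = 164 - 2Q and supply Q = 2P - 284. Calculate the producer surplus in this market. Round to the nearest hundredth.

Rewriting supply in inverse form: P = 142 + 0.5Q.
Equilibrium: 164 - 2Q = 142 + 0.5Q, so Q* = 8.8 and P* = 146.4.
PS is the area between P* and the supply curve from 0 to Q*: (1/2)(8.8)(4.4) = 19.36.

19.36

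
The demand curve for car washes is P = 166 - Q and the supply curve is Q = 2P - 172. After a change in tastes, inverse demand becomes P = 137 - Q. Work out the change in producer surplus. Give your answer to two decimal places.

-422.11

Rewriting supply in inverse form: P = 86 + 0.5Q.
Initial equilibrium: Q_0 = 53.3333, P_0 = 112.6667; CS_0 = (1/2)(53.3333)(53.3333) = 1422.2222, PS_0 = (1/2)(53.3333)(26.6667) = 711.1111.
New equilibrium: 137 - Q = 86 + 0.5Q gives Q_1 = 34, P_1 = 103; CS_1 = 578, PS_1 = 289.
Change in producer surplus = 289 - 711.1111 = -422.1111.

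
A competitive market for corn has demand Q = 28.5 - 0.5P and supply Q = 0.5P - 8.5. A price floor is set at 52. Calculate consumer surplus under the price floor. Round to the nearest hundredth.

Rewriting demand in inverse form: P = 57 - 2Q.
Rewriting supply in inverse form: P = 17 + 2Q.
Without the control, 57 - 2Q = 17 + 2Q so Q* = 10 and P* = 37.
At the floor price 52, quantity demanded is (57 - 52)/2 = 2.5; demand is the short side, so Q = 2.5 trades at P = 52.
CS is the triangle under demand above 52: (1/2)(2.5)(57 - 52) = 6.25.

6.25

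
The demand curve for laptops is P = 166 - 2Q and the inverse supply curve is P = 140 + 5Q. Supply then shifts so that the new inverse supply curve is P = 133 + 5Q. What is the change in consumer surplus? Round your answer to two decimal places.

Initial equilibrium: Q_0 = 3.7143, P_0 = 158.5714; CS_0 = (1/2)(3.7143)(7.4286) = 13.7959, PS_0 = (1/2)(3.7143)(18.5714) = 34.4898.
New equilibrium: 166 - 2Q = 133 + 5Q gives Q_1 = 4.7143, P_1 = 156.5714; CS_1 = 22.2245, PS_1 = 55.5612.
Change in consumer surplus = 22.2245 - 13.7959 = 8.4286.

8.43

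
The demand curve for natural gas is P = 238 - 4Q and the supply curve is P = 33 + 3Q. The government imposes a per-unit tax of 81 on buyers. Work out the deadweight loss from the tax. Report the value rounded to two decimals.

Pre-tax equilibrium: 238 - 4Q = 33 + 3Q gives Q* = 29.2857, P* = 120.8571.
A tax on buyers shifts demand down by 81: (238 - 81) - 4Q = 33 + 3Q, so Q_t = 17.7143. Buyers pay P_b = 167.1429; sellers receive P_s = P_b - 81 = 86.1429.
The welfare triangle lost has base Q* - Q_t = 11.5714 and height t = 81, so DWL = (1/2)(11.5714)(81) = 468.6429.

468.64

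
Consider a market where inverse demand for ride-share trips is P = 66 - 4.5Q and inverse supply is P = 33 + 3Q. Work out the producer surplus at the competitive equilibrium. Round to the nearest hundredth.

29.04

Set 66 - 4.5Q = 33 + 3Q, which gives 33 = 7.5Q, so Q* = 4.4 and P* = 66 - 4.5(4.4) = 46.2.
Producer surplus is the triangle above supply below P*: (1/2)(4.4)(46.2 - 33) = (1/2)(4.4)(13.2) = 29.04.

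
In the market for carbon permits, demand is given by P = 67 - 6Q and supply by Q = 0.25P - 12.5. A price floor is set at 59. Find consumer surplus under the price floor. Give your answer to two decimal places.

Rewriting supply in inverse form: P = 50 + 4Q.
Without the control, 67 - 6Q = 50 + 4Q so Q* = 1.7 and P* = 56.8.
At the floor price 59, quantity demanded is (67 - 59)/6 = 1.3333; demand is the short side, so Q = 1.3333 trades at P = 59.
CS is the triangle under demand above 59: (1/2)(1.3333)(67 - 59) = 5.3333.

5.33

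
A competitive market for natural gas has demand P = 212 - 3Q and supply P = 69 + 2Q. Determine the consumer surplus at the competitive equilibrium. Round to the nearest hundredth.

Setting demand equal to supply, 143 = 5Q, so Q* = 28.6 and P* = 126.2.
CS is the area between the demand curve and P* from 0 to Q*: (1/2)(28.6)(85.8) = 1226.94.

1226.94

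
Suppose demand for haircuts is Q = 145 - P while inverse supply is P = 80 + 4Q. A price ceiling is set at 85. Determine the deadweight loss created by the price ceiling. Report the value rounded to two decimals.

345.16

Rewriting demand in inverse form: P = 145 - Q.
Without the control, 145 - Q = 80 + 4Q so Q* = 13 and P* = 132.
At P = 85, sellers supply (85 - 80)/4 = 1.25 while buyers want more, so the quantity traded is 1.25 at price 85.
At Q = 1.25 the demand price is 143.75 and the supply price is 85. Deadweight loss is the triangle between the curves from 1.25 to 13: (1/2)(143.75 - 85)(13 - 1.25) = 345.1562.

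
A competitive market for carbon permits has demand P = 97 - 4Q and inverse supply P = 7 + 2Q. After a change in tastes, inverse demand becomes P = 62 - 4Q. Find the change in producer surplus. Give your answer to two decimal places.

-140.97

Initial equilibrium: Q_0 = 15, P_0 = 37; CS_0 = (1/2)(15)(60) = 450, PS_0 = (1/2)(15)(30) = 225.
New equilibrium: 62 - 4Q = 7 + 2Q gives Q_1 = 9.1667, P_1 = 25.3333; CS_1 = 168.0556, PS_1 = 84.0278.
Change in producer surplus = 84.0278 - 225 = -140.9722.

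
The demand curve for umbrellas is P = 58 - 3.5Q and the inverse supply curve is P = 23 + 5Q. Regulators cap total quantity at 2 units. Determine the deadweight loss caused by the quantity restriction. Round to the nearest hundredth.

19.06

Without the quota, 58 - 3.5Q = 23 + 5Q gives Q* = 4.1176.
At Q = 2 the demand price is 58 - 3.5(2) = 51 and the supply price is 23 + 5(2) = 33.
Deadweight loss is the triangle between the curves from 2 to 4.1176: (1/2)(51 - 33)(4.1176 - 2) = 19.0588.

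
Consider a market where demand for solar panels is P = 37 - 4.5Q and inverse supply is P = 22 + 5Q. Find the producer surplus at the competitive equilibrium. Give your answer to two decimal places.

6.23

Setting demand equal to supply, 15 = 9.5Q, so Q* = 1.5789 and P* = 29.8947.
The supply curve's price intercept is 22, so PS = (1/2)(Q*)(P* - 22) = (1/2)(1.5789)(7.8947) = 6.2327.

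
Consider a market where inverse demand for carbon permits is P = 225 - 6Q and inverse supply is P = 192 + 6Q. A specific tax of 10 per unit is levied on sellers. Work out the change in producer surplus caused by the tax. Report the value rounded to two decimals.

Pre-tax equilibrium: 225 - 6Q = 192 + 6Q gives Q* = 2.75, P* = 208.5.
A tax on sellers shifts supply up by 10: 225 - 6Q = 192 + 6Q + 10, so Q_t = 1.9167. Buyers pay P_b = 213.5; sellers receive P_s = P_b - 10 = 203.5.
PS falls from (1/2)(2.75)(16.5) = 22.6875 to (1/2)(1.9167)(11.5) = 11.0208, a change of -11.6667.

-11.67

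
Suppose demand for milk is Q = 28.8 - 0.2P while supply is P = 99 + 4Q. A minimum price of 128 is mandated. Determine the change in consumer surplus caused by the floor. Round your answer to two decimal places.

Rewriting demand in inverse form: P = 144 - 5Q.
Free-market equilibrium: 144 - 5Q = 99 + 4Q gives Q* = 5, P* = 119.
At P = 128, buyers demand (144 - 128)/5 = 3.2 while sellers would supply more, so the quantity traded is 3.2 at price 128.
CS goes from (1/2)(5)(25) = 62.5 to 25.6 (computed as (144 - 128)(3.2) - (1/2)(5)(3.2)^2), a change of -36.9.

-36.90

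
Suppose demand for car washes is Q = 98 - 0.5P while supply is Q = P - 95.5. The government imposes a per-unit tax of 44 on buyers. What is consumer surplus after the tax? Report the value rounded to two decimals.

354.69

Rewriting demand in inverse form: P = 196 - 2Q.
Rewriting supply in inverse form: P = 95.5 + Q.
Without the tax, 196 - 2Q = 95.5 + Q so Q* = 33.5 and P* = 129.
With the tax, buyers' net willingness to pay falls by 44: (196 - 44) - 2Q = 95.5 + Q, so Q_t = 18.8333. Buyers pay P_b = 158.3333; sellers receive P_s = P_b - 44 = 114.3333.
CS = (1/2)(Q_t)(196 - P_b) = (1/2)(18.8333)(37.6667) = 354.6944.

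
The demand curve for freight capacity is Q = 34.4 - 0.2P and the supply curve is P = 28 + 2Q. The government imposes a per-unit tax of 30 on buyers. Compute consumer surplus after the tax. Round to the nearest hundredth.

663.06

Rewriting demand in inverse form: P = 172 - 5Q.
Pre-tax equilibrium: 172 - 5Q = 28 + 2Q gives Q* = 20.5714, P* = 69.1429.
A tax on buyers shifts demand down by 30: (172 - 30) - 5Q = 28 + 2Q, so Q_t = 16.2857. Buyers pay P_b = 90.5714; sellers receive P_s = P_b - 30 = 60.5714.
Consumer surplus is the triangle under demand above P_b: (1/2)(16.2857)(172 - 90.5714) = 663.0612.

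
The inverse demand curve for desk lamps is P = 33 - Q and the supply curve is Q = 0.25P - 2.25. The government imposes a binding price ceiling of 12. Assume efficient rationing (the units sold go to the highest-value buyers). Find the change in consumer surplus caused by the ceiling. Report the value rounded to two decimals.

3.95

Rewriting supply in inverse form: P = 9 + 4Q.
Without the control, 33 - Q = 9 + 4Q so Q* = 4.8 and P* = 28.2.
At the ceiling price 12, quantity supplied is (12 - 9)/4 = 0.75; supply is the short side, so Q = 0.75 trades at P = 12.
CS goes from (1/2)(4.8)(4.8) = 11.52 to 15.4688 (computed as (33 - 12)(0.75) - (1/2)(1)(0.75)^2), a change of 3.9487.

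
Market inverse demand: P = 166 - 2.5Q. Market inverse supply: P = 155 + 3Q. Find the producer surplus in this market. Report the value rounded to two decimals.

Setting demand equal to supply, 11 = 5.5Q, so Q* = 2 and P* = 161.
Producer surplus is the triangle above supply below P*: (1/2)(2)(161 - 155) = (1/2)(2)(6) = 6.

6.00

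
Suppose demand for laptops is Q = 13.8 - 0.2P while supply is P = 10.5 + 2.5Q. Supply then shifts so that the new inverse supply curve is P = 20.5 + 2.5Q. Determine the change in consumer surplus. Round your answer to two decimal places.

Rewriting demand in inverse form: P = 69 - 5Q.
Initial equilibrium: Q_0 = 7.8, P_0 = 30; CS_0 = (1/2)(7.8)(39) = 152.1, PS_0 = (1/2)(7.8)(19.5) = 76.05.
New equilibrium: 69 - 5Q = 20.5 + 2.5Q gives Q_1 = 6.4667, P_1 = 36.6667; CS_1 = 104.5444, PS_1 = 52.2722.
Change in consumer surplus = 104.5444 - 152.1 = -47.5556.

-47.56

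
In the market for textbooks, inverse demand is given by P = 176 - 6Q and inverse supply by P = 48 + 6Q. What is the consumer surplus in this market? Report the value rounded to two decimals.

341.33

Setting demand equal to supply, 128 = 12Q, so Q* = 10.6667 and P* = 112.
CS is the area between the demand curve and P* from 0 to Q*: (1/2)(10.6667)(64) = 341.3333.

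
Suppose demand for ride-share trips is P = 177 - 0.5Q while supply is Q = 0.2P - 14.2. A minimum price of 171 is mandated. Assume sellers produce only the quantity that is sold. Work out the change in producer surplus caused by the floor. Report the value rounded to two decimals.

-88.60

Rewriting supply in inverse form: P = 71 + 5Q.
Without the control, 177 - 0.5Q = 71 + 5Q so Q* = 19.2727 and P* = 167.3636.
At P = 171, buyers demand (177 - 171)/0.5 = 12 while sellers would supply more, so the quantity traded is 12 at price 171.
PS goes from (1/2)(19.2727)(96.3636) = 928.595 to 840 (computed as (171 - 71)(12) - (1/2)(5)(12)^2), a change of -88.595.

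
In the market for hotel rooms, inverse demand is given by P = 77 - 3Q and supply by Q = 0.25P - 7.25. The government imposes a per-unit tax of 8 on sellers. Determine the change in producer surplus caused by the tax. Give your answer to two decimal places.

-28.73

Rewriting supply in inverse form: P = 29 + 4Q.
Pre-tax equilibrium: 77 - 3Q = 29 + 4Q gives Q* = 6.8571, P* = 56.4286.
With the tax, sellers need 8 more per unit: 77 - 3Q = 29 + 4Q + 8, so Q_t = 5.7143. Buyers pay P_b = 59.8571; sellers receive P_s = P_b - 8 = 51.8571.
Producers lose the trapezoid between P_s and P* out to Q_t plus the triangle from Q_t to Q*: change in PS = 65.3061 - 94.0408 = -28.7347.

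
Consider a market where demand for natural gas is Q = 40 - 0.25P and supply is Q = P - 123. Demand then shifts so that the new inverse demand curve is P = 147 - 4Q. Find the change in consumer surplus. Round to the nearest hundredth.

Rewriting demand in inverse form: P = 160 - 4Q.
Rewriting supply in inverse form: P = 123 + Q.
Initial equilibrium: Q_0 = 7.4, P_0 = 130.4; CS_0 = (1/2)(7.4)(29.6) = 109.52, PS_0 = (1/2)(7.4)(7.4) = 27.38.
New equilibrium: 147 - 4Q = 123 + Q gives Q_1 = 4.8, P_1 = 127.8; CS_1 = 46.08, PS_1 = 11.52.
Change in consumer surplus = 46.08 - 109.52 = -63.44.

-63.44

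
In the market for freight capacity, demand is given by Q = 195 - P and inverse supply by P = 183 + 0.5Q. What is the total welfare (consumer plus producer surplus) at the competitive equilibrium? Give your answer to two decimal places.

Rewriting demand in inverse form: P = 195 - Q.
Setting demand equal to supply, 12 = 1.5Q, so Q* = 8 and P* = 187.
CS = (1/2)(8)(8) = 32 and PS = (1/2)(8)(4) = 16, so total surplus = 48.

48.00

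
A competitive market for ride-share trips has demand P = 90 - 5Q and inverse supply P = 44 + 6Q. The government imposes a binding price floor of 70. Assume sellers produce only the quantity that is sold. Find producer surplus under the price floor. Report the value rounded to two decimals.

56.00

Free-market equilibrium: 90 - 5Q = 44 + 6Q gives Q* = 4.1818, P* = 69.0909.
At the floor price 70, quantity demanded is (90 - 70)/5 = 4; demand is the short side, so Q = 4 trades at P = 70.
The supply price at Q = 4 is 68. PS is the trapezoid between 70 and supply over [0, 4]: (1/2)[(70 - 44) + (70 - 68)](4) = 56.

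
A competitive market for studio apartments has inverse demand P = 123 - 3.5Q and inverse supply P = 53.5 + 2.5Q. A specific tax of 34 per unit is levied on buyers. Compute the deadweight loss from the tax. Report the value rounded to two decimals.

Pre-tax equilibrium: 123 - 3.5Q = 53.5 + 2.5Q gives Q* = 11.5833, P* = 82.4583.
A tax on buyers shifts demand down by 34: (123 - 34) - 3.5Q = 53.5 + 2.5Q, so Q_t = 5.9167. Buyers pay P_b = 102.2917; sellers receive P_s = P_b - 34 = 68.2917.
Deadweight loss is the triangle between the curves from Q_t to Q*: (1/2)(11.5833 - 5.9167)(34) = 96.3333.

96.33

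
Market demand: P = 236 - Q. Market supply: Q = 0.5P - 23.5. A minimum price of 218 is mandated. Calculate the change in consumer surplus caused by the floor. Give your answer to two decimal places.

Rewriting supply in inverse form: P = 47 + 2Q.
Free-market equilibrium: 236 - Q = 47 + 2Q gives Q* = 63, P* = 173.
At the floor price 218, quantity demanded is (236 - 218)/1 = 18; demand is the short side, so Q = 18 trades at P = 218.
CS goes from (1/2)(63)(63) = 1984.5 to 162 (computed as (236 - 218)(18) - (1/2)(1)(18)^2), a change of -1822.5.

-1822.50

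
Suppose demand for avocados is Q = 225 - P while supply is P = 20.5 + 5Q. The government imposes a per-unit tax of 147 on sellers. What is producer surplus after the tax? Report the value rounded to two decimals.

229.60

Rewriting demand in inverse form: P = 225 - Q.
Without the tax, 225 - Q = 20.5 + 5Q so Q* = 34.0833 and P* = 190.9167.
A tax on sellers shifts supply up by 147: 225 - Q = 20.5 + 5Q + 147, so Q_t = 9.5833. Buyers pay P_b = 215.4167; sellers receive P_s = P_b - 147 = 68.4167.
Producer surplus is the triangle above supply below P_s: (1/2)(9.5833)(68.4167 - 20.5) = 229.6007.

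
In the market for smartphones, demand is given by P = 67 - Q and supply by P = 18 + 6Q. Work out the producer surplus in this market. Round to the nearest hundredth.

147.00

Setting demand equal to supply, 49 = 7Q, so Q* = 7 and P* = 60.
Producer surplus is the triangle above supply below P*: (1/2)(7)(60 - 18) = (1/2)(7)(42) = 147.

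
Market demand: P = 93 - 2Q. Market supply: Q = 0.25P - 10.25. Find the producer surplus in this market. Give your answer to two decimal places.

Rewriting supply in inverse form: P = 41 + 4Q.
Setting demand equal to supply, 52 = 6Q, so Q* = 8.6667 and P* = 75.6667.
Producer surplus is the triangle above supply below P*: (1/2)(8.6667)(75.6667 - 41) = (1/2)(8.6667)(34.6667) = 150.2222.

150.22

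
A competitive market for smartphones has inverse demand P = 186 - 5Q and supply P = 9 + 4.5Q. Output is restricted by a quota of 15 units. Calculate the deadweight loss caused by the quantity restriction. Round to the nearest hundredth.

Without the quota, 186 - 5Q = 9 + 4.5Q gives Q* = 18.6316.
At Q = 15 the demand price is 186 - 5(15) = 111 and the supply price is 9 + 4.5(15) = 76.5.
DWL = (1/2)(gap between curves at 15) x (Q* - 15) = (1/2)(34.5)(3.6316) = 62.6447.

62.64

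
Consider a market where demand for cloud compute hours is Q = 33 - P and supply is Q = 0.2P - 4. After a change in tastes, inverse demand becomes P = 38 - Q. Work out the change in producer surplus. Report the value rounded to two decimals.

Rewriting demand in inverse form: P = 33 - Q.
Rewriting supply in inverse form: P = 20 + 5Q.
Initial equilibrium: Q_0 = 2.1667, P_0 = 30.8333; CS_0 = (1/2)(2.1667)(2.1667) = 2.3472, PS_0 = (1/2)(2.1667)(10.8333) = 11.7361.
New equilibrium: 38 - Q = 20 + 5Q gives Q_1 = 3, P_1 = 35; CS_1 = 4.5, PS_1 = 22.5.
Change in producer surplus = 22.5 - 11.7361 = 10.7639.

10.76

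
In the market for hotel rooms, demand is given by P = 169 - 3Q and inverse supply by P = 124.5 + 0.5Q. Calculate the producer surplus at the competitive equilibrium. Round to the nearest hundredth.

40.41

Setting demand equal to supply, 44.5 = 3.5Q, so Q* = 12.7143 and P* = 130.8571.
The supply curve's price intercept is 124.5, so PS = (1/2)(Q*)(P* - 124.5) = (1/2)(12.7143)(6.3571) = 40.4133.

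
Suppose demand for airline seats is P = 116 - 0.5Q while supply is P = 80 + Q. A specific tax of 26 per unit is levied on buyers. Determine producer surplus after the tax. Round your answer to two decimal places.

22.22

Pre-tax equilibrium: 116 - 0.5Q = 80 + Q gives Q* = 24, P* = 104.
A tax on buyers shifts demand down by 26: (116 - 26) - 0.5Q = 80 + Q, so Q_t = 6.6667. Buyers pay P_b = 112.6667; sellers receive P_s = P_b - 26 = 86.6667.
PS = (1/2)(Q_t)(P_s - 80) = (1/2)(6.6667)(6.6667) = 22.2222.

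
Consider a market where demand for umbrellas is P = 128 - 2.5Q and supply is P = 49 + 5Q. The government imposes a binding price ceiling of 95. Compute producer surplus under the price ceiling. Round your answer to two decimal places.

Without the control, 128 - 2.5Q = 49 + 5Q so Q* = 10.5333 and P* = 101.6667.
At P = 95, sellers supply (95 - 49)/5 = 9.2 while buyers want more, so the quantity traded is 9.2 at price 95.
PS is the triangle above supply below 95: (1/2)(9.2)(95 - 49) = 211.6.

211.60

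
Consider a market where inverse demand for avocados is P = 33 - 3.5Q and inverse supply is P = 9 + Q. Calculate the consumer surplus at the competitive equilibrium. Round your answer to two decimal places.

Equilibrium: 33 - 3.5Q = 9 + Q, so Q* = 5.3333 and P* = 14.3333.
Consumer surplus is the triangle under demand above P*: (1/2)(5.3333)(33 - 14.3333) = (1/2)(5.3333)(18.6667) = 49.7778.

49.78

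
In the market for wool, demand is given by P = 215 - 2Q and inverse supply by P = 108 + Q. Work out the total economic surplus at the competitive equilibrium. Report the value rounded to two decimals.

1908.17

Set 215 - 2Q = 108 + Q, which gives 107 = 3Q, so Q* = 35.6667 and P* = 215 - 2(35.6667) = 143.6667.
CS = (1/2)(35.6667)(71.3333) = 1272.1111 and PS = (1/2)(35.6667)(35.6667) = 636.0556, so total surplus = 1908.1667.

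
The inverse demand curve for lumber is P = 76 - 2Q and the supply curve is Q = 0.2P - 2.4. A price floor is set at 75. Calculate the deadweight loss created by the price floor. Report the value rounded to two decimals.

Rewriting supply in inverse form: P = 12 + 5Q.
Without the control, 76 - 2Q = 12 + 5Q so Q* = 9.1429 and P* = 57.7143.
At the floor price 75, quantity demanded is (76 - 75)/2 = 0.5; demand is the short side, so Q = 0.5 trades at P = 75.
At Q = 0.5 the demand price is 75 and the supply price is 14.5. Deadweight loss is the triangle between the curves from 0.5 to 9.1429: (1/2)(75 - 14.5)(9.1429 - 0.5) = 261.4464.

261.45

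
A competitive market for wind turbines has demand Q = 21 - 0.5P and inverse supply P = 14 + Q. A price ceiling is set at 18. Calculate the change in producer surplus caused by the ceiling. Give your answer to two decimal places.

Rewriting demand in inverse form: P = 42 - 2Q.
Without the control, 42 - 2Q = 14 + Q so Q* = 9.3333 and P* = 23.3333.
At the ceiling price 18, quantity supplied is (18 - 14)/1 = 4; supply is the short side, so Q = 4 trades at P = 18.
PS goes from (1/2)(9.3333)(9.3333) = 43.5556 to 8 (computed as (18 - 14)(4) - (1/2)(1)(4)^2), a change of -35.5556.

-35.56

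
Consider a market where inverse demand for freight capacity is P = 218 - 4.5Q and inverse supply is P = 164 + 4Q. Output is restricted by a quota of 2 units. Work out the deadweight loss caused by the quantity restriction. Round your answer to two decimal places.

80.53

Without the quota, 218 - 4.5Q = 164 + 4Q gives Q* = 6.3529.
At Q = 2 the demand price is 218 - 4.5(2) = 209 and the supply price is 164 + 4(2) = 172.
DWL = (1/2)(gap between curves at 2) x (Q* - 2) = (1/2)(37)(4.3529) = 80.5294.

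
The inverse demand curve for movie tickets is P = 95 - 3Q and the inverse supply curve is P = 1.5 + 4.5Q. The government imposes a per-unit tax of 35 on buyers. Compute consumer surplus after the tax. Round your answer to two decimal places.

91.26

Without the tax, 95 - 3Q = 1.5 + 4.5Q so Q* = 12.4667 and P* = 57.6.
A tax on buyers shifts demand down by 35: (95 - 35) - 3Q = 1.5 + 4.5Q, so Q_t = 7.8. Buyers pay P_b = 71.6; sellers receive P_s = P_b - 35 = 36.6.
CS = (1/2)(Q_t)(95 - P_b) = (1/2)(7.8)(23.4) = 91.26.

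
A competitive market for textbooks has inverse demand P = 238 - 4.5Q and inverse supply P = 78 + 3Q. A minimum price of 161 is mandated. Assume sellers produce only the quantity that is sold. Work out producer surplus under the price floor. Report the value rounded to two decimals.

Without the control, 238 - 4.5Q = 78 + 3Q so Q* = 21.3333 and P* = 142.
At P = 161, buyers demand (238 - 161)/4.5 = 17.1111 while sellers would supply more, so the quantity traded is 17.1111 at price 161.
The supply price at Q = 17.1111 is 129.3333. PS is the trapezoid between 161 and supply over [0, 17.1111]: (1/2)[(161 - 78) + (161 - 129.3333)](17.1111) = 981.037.

981.04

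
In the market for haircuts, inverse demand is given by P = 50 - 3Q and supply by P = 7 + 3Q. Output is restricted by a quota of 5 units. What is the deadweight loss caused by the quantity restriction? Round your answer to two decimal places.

14.08

Unrestricted equilibrium: Q* = (50 - 7)/(3 + 3) = 7.1667.
At Q = 5 the demand price is 50 - 3(5) = 35 and the supply price is 7 + 3(5) = 22.
Deadweight loss is the triangle between the curves from 5 to 7.1667: (1/2)(35 - 22)(7.1667 - 5) = 14.0833.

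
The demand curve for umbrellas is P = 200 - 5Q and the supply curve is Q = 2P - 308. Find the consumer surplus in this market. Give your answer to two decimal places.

174.88

Rewriting supply in inverse form: P = 154 + 0.5Q.
Equilibrium: 200 - 5Q = 154 + 0.5Q, so Q* = 8.3636 and P* = 158.1818.
Consumer surplus is the triangle under demand above P*: (1/2)(8.3636)(200 - 158.1818) = (1/2)(8.3636)(41.8182) = 174.876.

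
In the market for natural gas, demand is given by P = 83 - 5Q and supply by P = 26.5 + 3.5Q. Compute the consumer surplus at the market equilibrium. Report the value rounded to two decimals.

Setting demand equal to supply, 56.5 = 8.5Q, so Q* = 6.6471 and P* = 49.7647.
CS is the area between the demand curve and P* from 0 to Q*: (1/2)(6.6471)(33.2353) = 110.4585.

110.46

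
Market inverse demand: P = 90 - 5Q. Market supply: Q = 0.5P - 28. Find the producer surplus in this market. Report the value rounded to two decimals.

23.59

Rewriting supply in inverse form: P = 56 + 2Q.
Setting demand equal to supply, 34 = 7Q, so Q* = 4.8571 and P* = 65.7143.
PS is the area between P* and the supply curve from 0 to Q*: (1/2)(4.8571)(9.7143) = 23.5918.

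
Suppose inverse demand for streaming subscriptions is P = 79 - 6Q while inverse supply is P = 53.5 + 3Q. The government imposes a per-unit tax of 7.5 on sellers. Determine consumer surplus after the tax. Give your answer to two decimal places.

12.00

Without the tax, 79 - 6Q = 53.5 + 3Q so Q* = 2.8333 and P* = 62.
With the tax, sellers need 7.5 more per unit: 79 - 6Q = 53.5 + 3Q + 7.5, so Q_t = 2. Buyers pay P_b = 67; sellers receive P_s = P_b - 7.5 = 59.5.
Consumer surplus is the triangle under demand above P_b: (1/2)(2)(79 - 67) = 12.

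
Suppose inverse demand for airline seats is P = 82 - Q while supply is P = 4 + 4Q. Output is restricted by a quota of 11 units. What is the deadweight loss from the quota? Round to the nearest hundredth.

52.90

Unrestricted equilibrium: Q* = (82 - 4)/(1 + 4) = 15.6.
At Q = 11 the demand price is 82 - (11) = 71 and the supply price is 4 + 4(11) = 48.
DWL = (1/2)(gap between curves at 11) x (Q* - 11) = (1/2)(23)(4.6) = 52.9.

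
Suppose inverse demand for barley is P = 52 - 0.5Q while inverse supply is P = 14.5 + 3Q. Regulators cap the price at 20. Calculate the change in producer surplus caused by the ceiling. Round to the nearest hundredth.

Free-market equilibrium: 52 - 0.5Q = 14.5 + 3Q gives Q* = 10.7143, P* = 46.6429.
At the ceiling price 20, quantity supplied is (20 - 14.5)/3 = 1.8333; supply is the short side, so Q = 1.8333 trades at P = 20.
PS goes from (1/2)(10.7143)(32.1429) = 172.1939 to 5.0417 (computed as (20 - 14.5)(1.8333) - (1/2)(3)(1.8333)^2), a change of -167.1522.

-167.15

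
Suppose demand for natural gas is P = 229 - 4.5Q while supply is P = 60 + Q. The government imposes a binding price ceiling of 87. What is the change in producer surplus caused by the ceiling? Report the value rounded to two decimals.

Without the control, 229 - 4.5Q = 60 + Q so Q* = 30.7273 and P* = 90.7273.
At P = 87, sellers supply (87 - 60)/1 = 27 while buyers want more, so the quantity traded is 27 at price 87.
PS goes from (1/2)(30.7273)(30.7273) = 472.0826 to 364.5 (computed as (87 - 60)(27) - (1/2)(1)(27)^2), a change of -107.5826.

-107.58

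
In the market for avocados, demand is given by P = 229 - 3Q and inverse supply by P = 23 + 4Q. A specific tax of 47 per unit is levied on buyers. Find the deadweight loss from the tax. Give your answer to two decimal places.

Pre-tax equilibrium: 229 - 3Q = 23 + 4Q gives Q* = 29.4286, P* = 140.7143.
With the tax, buyers' net willingness to pay falls by 47: (229 - 47) - 3Q = 23 + 4Q, so Q_t = 22.7143. Buyers pay P_b = 160.8571; sellers receive P_s = P_b - 47 = 113.8571.
Deadweight loss is the triangle between the curves from Q_t to Q*: (1/2)(29.4286 - 22.7143)(47) = 157.7857.

157.79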